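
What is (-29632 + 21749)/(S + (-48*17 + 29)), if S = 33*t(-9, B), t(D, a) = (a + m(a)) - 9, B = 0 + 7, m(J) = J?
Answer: 7883/622 ≈ 12.674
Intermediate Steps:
B = 7
t(D, a) = -9 + 2*a (t(D, a) = (a + a) - 9 = 2*a - 9 = -9 + 2*a)
S = 165 (S = 33*(-9 + 2*7) = 33*(-9 + 14) = 33*5 = 165)
(-29632 + 21749)/(S + (-48*17 + 29)) = (-29632 + 21749)/(165 + (-48*17 + 29)) = -7883/(165 + (-816 + 29)) = -7883/(165 - 787) = -7883/(-622) = -7883*(-1/622) = 7883/622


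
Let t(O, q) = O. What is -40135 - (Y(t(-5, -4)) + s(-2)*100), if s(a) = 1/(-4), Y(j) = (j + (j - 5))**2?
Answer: -40335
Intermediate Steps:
Y(j) = (-5 + 2*j)**2 (Y(j) = (j + (-5 + j))**2 = (-5 + 2*j)**2)
s(a) = -1/4
-40135 - (Y(t(-5, -4)) + s(-2)*100) = -40135 - ((-5 + 2*(-5))**2 - 1/4*100) = -40135 - ((-5 - 10)**2 - 25) = -40135 - ((-15)**2 - 25) = -40135 - (225 - 25) = -40135 - 1*200 = -40135 - 200 = -40335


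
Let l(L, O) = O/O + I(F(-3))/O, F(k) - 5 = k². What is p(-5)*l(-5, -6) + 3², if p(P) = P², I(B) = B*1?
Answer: -73/3 ≈ -24.333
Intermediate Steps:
F(k) = 5 + k²
I(B) = B
l(L, O) = 1 + 14/O (l(L, O) = O/O + (5 + (-3)²)/O = 1 + (5 + 9)/O = 1 + 14/O)
p(-5)*l(-5, -6) + 3² = (-5)²*((14 - 6)/(-6)) + 3² = 25*(-⅙*8) + 9 = 25*(-4/3) + 9 = -100/3 + 9 = -73/3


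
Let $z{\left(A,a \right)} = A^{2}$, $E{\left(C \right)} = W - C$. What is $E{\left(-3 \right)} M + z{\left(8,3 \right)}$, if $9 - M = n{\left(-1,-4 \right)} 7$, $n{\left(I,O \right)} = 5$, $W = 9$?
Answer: $-248$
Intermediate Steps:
$M = -26$ ($M = 9 - 5 \cdot 7 = 9 - 35 = -26$)
$E{\left(C \right)} = 9 - C$
$E{\left(-3 \right)} M + z{\left(8,3 \right)} = \left(9 - -3\right) \left(-26\right) + 8^{2} = \left(9 + 3\right) \left(-26\right) + 64 = 12 \left(-26\right) + 64 = -312 + 64 = -248$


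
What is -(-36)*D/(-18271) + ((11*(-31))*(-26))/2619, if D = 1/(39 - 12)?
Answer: 161987194/47851749 ≈ 3.3852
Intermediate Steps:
D = 1/27 ≈ 0.037037
-(-36)*D/(-18271) + ((11*(-31))*(-26))/2619 = -(-36)/27/(-18271) + ((11*(-31))*(-26))/2619 = -18*(-2/27)*(-1/18271) - 341*(-26)*(1/2619) = (4/3)*(-1/18271) + 8866*(1/2619) = -4/54813 + 8866/2619 = 161987194/47851749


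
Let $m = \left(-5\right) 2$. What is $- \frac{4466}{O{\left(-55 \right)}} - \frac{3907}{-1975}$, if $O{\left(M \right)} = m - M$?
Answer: $- \frac{1728907}{17775} \approx -97.266$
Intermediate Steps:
$m = -10$
$O{\left(M \right)} = -10 - M$
$- \frac{4466}{O{\left(-55 \right)}} - \frac{3907}{-1975} = - \frac{4466}{-10 - -55} - \frac{3907}{-1975} = - \frac{4466}{-10 + 55} - - \frac{3907}{1975} = - \frac{4466}{45} + \frac{3907}{1975} = - \frac{1728907}{17775}$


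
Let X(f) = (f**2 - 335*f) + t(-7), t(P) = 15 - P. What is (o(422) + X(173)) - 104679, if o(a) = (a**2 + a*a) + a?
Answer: 223907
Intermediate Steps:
o(a) = a + 2*a**2 (o(a) = (a**2 + a**2) + a = 2*a**2 + a = a + 2*a**2)
X(f) = 22 + f**2 - 335*f (X(f) = (f**2 - 335*f) + (15 - 1*(-7)) = (f**2 - 335*f) + (15 + 7) = (f**2 - 335*f) + 22 = 22 + f**2 - 335*f)
(o(422) + X(173)) - 104679 = (422*(1 + 2*422) + (22 + 173**2 - 335*173)) - 104679 = (422*(1 + 844) + (22 + 29929 - 57955)) - 104679 = (422*845 - 28004) - 104679 = (356590 - 28004) - 104679 = 328586 - 104679 = 223907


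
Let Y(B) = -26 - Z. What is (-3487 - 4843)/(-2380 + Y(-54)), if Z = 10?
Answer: 4165/1208 ≈ 3.4478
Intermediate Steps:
Y(B) = -36 (Y(B) = -26 - 1*10 = -26 - 10 = -36)
(-3487 - 4843)/(-2380 + Y(-54)) = (-3487 - 4843)/(-2380 - 36) = -8330/(-2416) = -8330*(-1/2416) = 4165/1208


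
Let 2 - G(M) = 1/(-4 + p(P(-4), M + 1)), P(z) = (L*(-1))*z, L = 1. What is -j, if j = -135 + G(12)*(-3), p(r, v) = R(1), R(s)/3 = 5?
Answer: 1548/11 ≈ 140.73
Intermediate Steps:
R(s) = 15 (R(s) = 3*5 = 15)
P(z) = -z (P(z) = (1*(-1))*z = -z)
p(r, v) = 15
G(M) = 21/11 (G(M) = 2 - 1/(-4 + 15) = 2 - 1/11 = 21/11)
j = -1548/11 (j = -135 + (21/11)*(-3) = -135 - 63/11 = -1548/11 ≈ -140.73)
-j = -1*(-1548/11) = 1548/11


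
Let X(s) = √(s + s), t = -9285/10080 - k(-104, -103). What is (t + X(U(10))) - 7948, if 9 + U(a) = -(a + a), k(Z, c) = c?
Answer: -5272459/672 + I*√58 ≈ -7845.9 + 7.6158*I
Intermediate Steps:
t = 68597/672 (t = -9285/10080 - 1*(-103) = -9285*1/10080 + 103 = -619/672 + 103 = 68597/672 ≈ 102.08)
U(a) = -9 - 2*a (U(a) = -9 - (a + a) = -9 - 2*a)
X(s) = √2*√s (X(s) = √(2*s) = √2*√s)
(t + X(U(10))) - 7948 = (68597/672 + √2*√(-9 - 2*10)) - 7948 = (68597/672 + √2*√(-9 - 20)) - 7948 = (68597/672 + √2*√(-29)) - 7948 = (68597/672 + √2*(I*√29)) - 7948 = (68597/672 + I*√58) - 7948 = -5272459/672 + I*√58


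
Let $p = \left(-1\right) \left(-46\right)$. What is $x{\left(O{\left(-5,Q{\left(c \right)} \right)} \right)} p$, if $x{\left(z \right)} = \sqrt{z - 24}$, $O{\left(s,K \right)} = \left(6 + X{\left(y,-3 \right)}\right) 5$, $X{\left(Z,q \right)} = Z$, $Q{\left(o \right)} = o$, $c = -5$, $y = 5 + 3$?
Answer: $46 \sqrt{46} \approx 311.99$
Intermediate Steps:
$y = 8$
$O{\left(s,K \right)} = 70$ ($O{\left(s,K \right)} = \left(6 + 8\right) 5 = 14 \cdot 5 = 70$)
$x{\left(z \right)} = \sqrt{-24 + z}$
$p = 46$
$x{\left(O{\left(-5,Q{\left(c \right)} \right)} \right)} p = \sqrt{-24 + 70} \cdot 46 = \sqrt{46} \cdot 46 = 46 \sqrt{46}$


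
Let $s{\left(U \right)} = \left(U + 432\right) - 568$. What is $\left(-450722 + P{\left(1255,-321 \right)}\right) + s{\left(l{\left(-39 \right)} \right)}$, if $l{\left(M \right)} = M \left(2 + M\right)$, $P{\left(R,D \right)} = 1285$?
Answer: $-448130$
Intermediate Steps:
$s{\left(U \right)} = -136 + U$ ($s{\left(U \right)} = \left(432 + U\right) - 568 = -136 + U$)
$\left(-450722 + P{\left(1255,-321 \right)}\right) + s{\left(l{\left(-39 \right)} \right)} = \left(-450722 + 1285\right) - \left(136 + 39 \left(2 - 39\right)\right) = -449437 - -1307 = -449437 + \left(-136 + 1443\right) = -449437 + 1307 = -448130$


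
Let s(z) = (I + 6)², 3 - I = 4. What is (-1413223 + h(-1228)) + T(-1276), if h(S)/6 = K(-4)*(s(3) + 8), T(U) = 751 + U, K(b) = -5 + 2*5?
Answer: -1412758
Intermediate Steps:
I = -1 (I = 3 - 1*4 = 3 - 4 = -1)
s(z) = 25 (s(z) = (-1 + 6)² = 5² = 25)
K(b) = 5 (K(b) = -5 + 10 = 5)
h(S) = 990 (h(S) = 6*(5*(25 + 8)) = 6*(5*33) = 6*165 = 990)
(-1413223 + h(-1228)) + T(-1276) = (-1413223 + 990) + (751 - 1276) = -1412233 - 525 = -1412758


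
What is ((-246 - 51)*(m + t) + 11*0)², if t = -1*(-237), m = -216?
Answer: 38900169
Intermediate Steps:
t = 237
((-246 - 51)*(m + t) + 11*0)² = ((-246 - 51)*(-216 + 237) + 11*0)² = (-297*21 + 0)² = (-6237 + 0)² = (-6237)² = 38900169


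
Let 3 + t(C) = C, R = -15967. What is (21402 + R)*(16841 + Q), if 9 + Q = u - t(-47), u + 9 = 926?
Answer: 96737565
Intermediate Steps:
u = 917 (u = -9 + 926 = 917)
t(C) = -3 + C
Q = 958 (Q = -9 + (917 - (-3 - 47)) = -9 + (917 - 1*(-50)) = -9 + (917 + 50) = -9 + 967 = 958)
(21402 + R)*(16841 + Q) = (21402 - 15967)*(16841 + 958) = 5435*17799 = 96737565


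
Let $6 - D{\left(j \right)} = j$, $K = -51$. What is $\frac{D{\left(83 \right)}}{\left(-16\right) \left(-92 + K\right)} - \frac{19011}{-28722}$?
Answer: $\frac{625539}{995696} \approx 0.62824$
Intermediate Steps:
$D{\left(j \right)} = 6 - j$
$\frac{D{\left(83 \right)}}{\left(-16\right) \left(-92 + K\right)} - \frac{19011}{-28722} = \frac{6 - 83}{\left(-16\right) \left(-92 - 51\right)} - \frac{19011}{-28722} = \frac{6 - 83}{\left(-16\right) \left(-143\right)} - - \frac{6337}{9574} = - \frac{77}{2288} + \frac{6337}{9574} = \left(-77\right) \frac{1}{2288} + \frac{6337}{9574} = - \frac{7}{208} + \frac{6337}{9574} = \frac{625539}{995696}$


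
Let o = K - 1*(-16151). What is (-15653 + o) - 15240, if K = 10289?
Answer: -4453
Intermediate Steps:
o = 26440 (o = 10289 - 1*(-16151) = 10289 + 16151 = 26440)
(-15653 + o) - 15240 = (-15653 + 26440) - 15240 = 10787 - 15240 = -4453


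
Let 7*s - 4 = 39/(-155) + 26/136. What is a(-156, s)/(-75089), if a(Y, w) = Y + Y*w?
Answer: 4496817/1385016605 ≈ 0.0032468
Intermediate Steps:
s = 41523/73780 (s = 4/7 + (39/(-155) + 26/136)/7 = 4/7 + (39*(-1/155) + 26*(1/136))/7 = 4/7 + (-39/155 + 13/68)/7 = 4/7 + (⅐)*(-637/10540) = 4/7 - 91/10540 = 41523/73780 ≈ 0.56279)
a(-156, s)/(-75089) = -156*(1 + 41523/73780)/(-75089) = -156*115303/73780*(-1/75089) = -4496817/18445*(-1/75089) = 4496817/1385016605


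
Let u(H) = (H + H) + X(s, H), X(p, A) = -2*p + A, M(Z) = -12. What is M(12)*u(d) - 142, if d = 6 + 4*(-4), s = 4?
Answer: 314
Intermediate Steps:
d = -10 (d = 6 - 16 = -10)
X(p, A) = A - 2*p
u(H) = -8 + 3*H (u(H) = (H + H) + (H - 2*4) = 2*H + (H - 8) = 2*H + (-8 + H) = -8 + 3*H)
M(12)*u(d) - 142 = -12*(-8 + 3*(-10)) - 142 = -12*(-8 - 30) - 142 = -12*(-38) - 142 = 456 - 142 = 314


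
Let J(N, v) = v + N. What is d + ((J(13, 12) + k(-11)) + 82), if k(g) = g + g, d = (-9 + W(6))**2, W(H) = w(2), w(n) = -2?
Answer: 206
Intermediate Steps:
W(H) = -2
J(N, v) = N + v
d = 121 (d = (-9 - 2)**2 = (-11)**2 = 121)
k(g) = 2*g
d + ((J(13, 12) + k(-11)) + 82) = 121 + (((13 + 12) + 2*(-11)) + 82) = 121 + ((25 - 22) + 82) = 121 + (3 + 82) = 121 + 85 = 206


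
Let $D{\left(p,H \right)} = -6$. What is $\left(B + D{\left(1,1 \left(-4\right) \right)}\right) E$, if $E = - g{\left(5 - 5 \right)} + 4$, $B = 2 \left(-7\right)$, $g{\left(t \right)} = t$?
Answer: $-80$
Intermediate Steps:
$B = -14$
$E = 4$ ($E = - (5 - 5) + 4 = \left(-1\right) 0 + 4 = 0 + 4 = 4$)
$\left(B + D{\left(1,1 \left(-4\right) \right)}\right) E = \left(-14 - 6\right) 4 = \left(-20\right) 4 = -80$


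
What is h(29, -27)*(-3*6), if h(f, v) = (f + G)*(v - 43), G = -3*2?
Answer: 28980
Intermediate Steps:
G = -6
h(f, v) = (-43 + v)*(-6 + f) (h(f, v) = (f - 6)*(v - 43) = (-6 + f)*(-43 + v) = (-43 + v)*(-6 + f))
h(29, -27)*(-3*6) = (258 - 43*29 - 6*(-27) + 29*(-27))*(-3*6) = (258 - 1247 + 162 - 783)*(-18) = -1610*(-18) = 28980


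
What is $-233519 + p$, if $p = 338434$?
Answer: $104915$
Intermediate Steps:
$-233519 + p = -233519 + 338434 = 104915$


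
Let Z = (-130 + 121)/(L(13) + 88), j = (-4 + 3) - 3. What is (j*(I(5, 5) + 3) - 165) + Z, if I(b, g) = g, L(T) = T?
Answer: -19906/101 ≈ -197.09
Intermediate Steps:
j = -4 (j = -1 - 3 = -4)
Z = -9/101 (Z = (-130 + 121)/(13 + 88) = -9/101 ≈ -0.089109)
(j*(I(5, 5) + 3) - 165) + Z = (-4*(5 + 3) - 165) - 9/101 = (-4*8 - 165) - 9/101 = (-32 - 165) - 9/101 = -197 - 9/101 = -19906/101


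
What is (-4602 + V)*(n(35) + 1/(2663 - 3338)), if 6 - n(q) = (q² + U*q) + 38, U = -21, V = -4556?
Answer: 3226830458/675 ≈ 4.7805e+6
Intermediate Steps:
n(q) = -32 - q² + 21*q (n(q) = 6 - ((q² - 21*q) + 38) = 6 - (38 + q² - 21*q) = 6 + (-38 - q² + 21*q) = -32 - q² + 21*q)
(-4602 + V)*(n(35) + 1/(2663 - 3338)) = (-4602 - 4556)*((-32 - 1*35² + 21*35) + 1/(2663 - 3338)) = -9158*((-32 - 1*1225 + 735) + 1/(-675)) = -9158*((-32 - 1225 + 735) - 1/675) = -9158*(-522 - 1/675) = -9158*(-352351/675) = 3226830458/675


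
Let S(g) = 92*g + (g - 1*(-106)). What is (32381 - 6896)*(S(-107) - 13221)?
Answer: -587837010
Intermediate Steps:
S(g) = 106 + 93*g (S(g) = 92*g + (g + 106) = 92*g + (106 + g) = 106 + 93*g)
(32381 - 6896)*(S(-107) - 13221) = (32381 - 6896)*((106 + 93*(-107)) - 13221) = 25485*((106 - 9951) - 13221) = 25485*(-9845 - 13221) = 25485*(-23066) = -587837010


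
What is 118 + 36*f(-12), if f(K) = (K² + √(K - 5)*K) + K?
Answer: 4870 - 432*I*√17 ≈ 4870.0 - 1781.2*I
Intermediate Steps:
f(K) = K + K² + K*√(-5 + K) (f(K) = (K² + √(-5 + K)*K) + K = (K² + K*√(-5 + K)) + K = K + K² + K*√(-5 + K))
118 + 36*f(-12) = 118 + 36*(-12*(1 - 12 + √(-5 - 12))) = 118 + 36*(-12*(1 - 12 + √(-17))) = 118 + 36*(-12*(1 - 12 + I*√17)) = 118 + 36*(-12*(-11 + I*√17)) = 118 + 36*(132 - 12*I*√17) = 118 + (4752 - 432*I*√17) = 4870 - 432*I*√17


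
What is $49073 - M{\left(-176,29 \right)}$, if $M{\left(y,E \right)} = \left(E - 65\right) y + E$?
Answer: $42708$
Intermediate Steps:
$M{\left(y,E \right)} = E + y \left(-65 + E\right)$ ($M{\left(y,E \right)} = \left(E - 65\right) y + E = \left(-65 + E\right) y + E = y \left(-65 + E\right) + E = E + y \left(-65 + E\right)$)
$49073 - M{\left(-176,29 \right)} = 49073 - \left(29 - -11440 + 29 \left(-176\right)\right) = 49073 - \left(29 + 11440 - 5104\right) = 49073 - 6365 = 42708$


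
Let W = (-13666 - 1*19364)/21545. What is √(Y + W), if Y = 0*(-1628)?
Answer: 3*I*√3162806/4309 ≈ 1.2382*I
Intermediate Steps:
Y = 0
W = -6606/4309 (W = (-13666 - 19364)*(1/21545) = -33030*1/21545 = -6606/4309 ≈ -1.5331)
√(Y + W) = √(0 - 6606/4309) = √(-6606/4309) = 3*I*√3162806/4309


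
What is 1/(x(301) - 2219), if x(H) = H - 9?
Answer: -1/1927 ≈ -0.00051894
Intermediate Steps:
x(H) = -9 + H
1/(x(301) - 2219) = 1/((-9 + 301) - 2219) = 1/(292 - 2219) = 1/(-1927) = -1/1927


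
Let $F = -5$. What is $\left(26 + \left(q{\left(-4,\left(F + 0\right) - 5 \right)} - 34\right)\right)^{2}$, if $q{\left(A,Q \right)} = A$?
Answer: $144$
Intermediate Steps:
$\left(26 + \left(q{\left(-4,\left(F + 0\right) - 5 \right)} - 34\right)\right)^{2} = \left(26 - 38\right)^{2} = \left(-12\right)^{2} = 144$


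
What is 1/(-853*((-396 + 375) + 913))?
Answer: -1/760876 ≈ -1.3143e-6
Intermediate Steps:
1/(-853*((-396 + 375) + 913)) = 1/(-853*(-21 + 913)) = 1/(-853*892) = 1/(-760876) = -1/760876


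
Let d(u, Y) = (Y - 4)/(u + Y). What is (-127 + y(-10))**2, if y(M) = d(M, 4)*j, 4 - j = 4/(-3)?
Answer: 16129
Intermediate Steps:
j = 16/3 (j = 4 - 4/(-3) = 4 - 4*(-1)/3 = 4 - 1*(-4/3) = 4 + 4/3 = 16/3 ≈ 5.3333)
d(u, Y) = (-4 + Y)/(Y + u)
y(M) = 0 (y(M) = ((-4 + 4)/(4 + M))*(16/3) = (0/(4 + M))*(16/3) = 0*(16/3) = 0)
(-127 + y(-10))**2 = (-127 + 0)**2 = (-127)**2 = 16129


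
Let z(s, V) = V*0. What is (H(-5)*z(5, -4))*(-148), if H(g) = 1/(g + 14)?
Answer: 0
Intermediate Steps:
z(s, V) = 0
H(g) = 1/(14 + g)
(H(-5)*z(5, -4))*(-148) = (0/(14 - 5))*(-148) = (0/9)*(-148) = ((⅑)*0)*(-148) = 0*(-148) = 0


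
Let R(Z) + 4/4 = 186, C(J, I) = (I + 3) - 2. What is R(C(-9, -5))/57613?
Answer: 185/57613 ≈ 0.0032111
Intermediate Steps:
C(J, I) = 1 + I (C(J, I) = (3 + I) - 2 = 1 + I)
R(Z) = 185 (R(Z) = -1 + 186 = 185)
R(C(-9, -5))/57613 = 185/57613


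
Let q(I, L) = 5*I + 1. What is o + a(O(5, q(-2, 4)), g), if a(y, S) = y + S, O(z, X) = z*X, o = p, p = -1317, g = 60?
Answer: -1302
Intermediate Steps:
q(I, L) = 1 + 5*I
o = -1317
O(z, X) = X*z
a(y, S) = S + y
o + a(O(5, q(-2, 4)), g) = -1317 + (60 + (1 + 5*(-2))*5) = -1317 + (60 + (1 - 10)*5) = -1317 + (60 - 9*5) = -1317 + (60 - 45) = -1317 + 15 = -1302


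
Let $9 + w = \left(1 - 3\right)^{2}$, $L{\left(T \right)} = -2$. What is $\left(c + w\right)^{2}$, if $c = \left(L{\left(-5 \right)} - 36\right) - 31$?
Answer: $5476$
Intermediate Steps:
$w = -5$ ($w = -9 + \left(1 - 3\right)^{2} = -9 + \left(-2\right)^{2} = -9 + 4 = -5$)
$c = -69$ ($c = \left(-2 - 36\right) - 31 = -38 - 31 = -69$)
$\left(c + w\right)^{2} = \left(-69 - 5\right)^{2} = \left(-74\right)^{2} = 5476$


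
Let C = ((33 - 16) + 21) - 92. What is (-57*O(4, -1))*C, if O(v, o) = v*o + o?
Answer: -15390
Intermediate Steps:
C = -54 (C = (17 + 21) - 92 = 38 - 92 = -54)
O(v, o) = o + o*v (O(v, o) = o*v + o = o + o*v)
(-57*O(4, -1))*C = -(-57)*(1 + 4)*(-54) = -(-57)*5*(-54) = -57*(-5)*(-54) = 285*(-54) = -15390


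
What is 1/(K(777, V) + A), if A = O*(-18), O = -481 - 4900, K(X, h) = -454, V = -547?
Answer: 1/96404 ≈ 1.0373e-5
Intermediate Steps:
O = -5381
A = 96858 (A = -5381*(-18) = 96858)
1/(K(777, V) + A) = 1/(-454 + 96858) = 1/96404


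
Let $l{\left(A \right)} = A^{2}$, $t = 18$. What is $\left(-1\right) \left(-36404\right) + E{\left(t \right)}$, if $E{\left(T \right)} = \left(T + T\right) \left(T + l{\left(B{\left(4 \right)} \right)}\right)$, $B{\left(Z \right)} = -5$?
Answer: $37952$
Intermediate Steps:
$E{\left(T \right)} = 2 T \left(25 + T\right)$ ($E{\left(T \right)} = \left(T + T\right) \left(T + \left(-5\right)^{2}\right) = 2 T \left(T + 25\right) = 2 T \left(25 + T\right)$)
$\left(-1\right) \left(-36404\right) + E{\left(t \right)} = \left(-1\right) \left(-36404\right) + 2 \cdot 18 \left(25 + 18\right) = 36404 + 2 \cdot 18 \cdot 43 = 36404 + 1548 = 37952$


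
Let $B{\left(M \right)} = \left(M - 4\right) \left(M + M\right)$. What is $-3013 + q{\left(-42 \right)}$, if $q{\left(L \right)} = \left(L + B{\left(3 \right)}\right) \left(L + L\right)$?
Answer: $1019$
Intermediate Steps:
$B{\left(M \right)} = 2 M \left(-4 + M\right)$ ($B{\left(M \right)} = \left(-4 + M\right) 2 M = 2 M \left(-4 + M\right)$)
$q{\left(L \right)} = 2 L \left(-6 + L\right)$ ($q{\left(L \right)} = \left(L + 2 \cdot 3 \left(-4 + 3\right)\right) \left(L + L\right) = \left(L + 2 \cdot 3 \left(-1\right)\right) 2 L = \left(L - 6\right) 2 L = \left(-6 + L\right) 2 L = 2 L \left(-6 + L\right)$)
$-3013 + q{\left(-42 \right)} = -3013 + 2 \left(-42\right) \left(-6 - 42\right) = -3013 + 2 \left(-42\right) \left(-48\right) = -3013 + 4032 = 1019$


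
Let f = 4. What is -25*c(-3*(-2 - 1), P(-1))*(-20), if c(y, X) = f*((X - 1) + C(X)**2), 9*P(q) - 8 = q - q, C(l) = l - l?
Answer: -2000/9 ≈ -222.22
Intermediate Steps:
C(l) = 0
P(q) = 8/9 (P(q) = 8/9 + (q - q)/9 = 8/9 + (1/9)*0 = 8/9 + 0 = 8/9)
c(y, X) = -4 + 4*X (c(y, X) = 4*((X - 1) + 0**2) = 4*((-1 + X) + 0) = 4*(-1 + X) = -4 + 4*X)
-25*c(-3*(-2 - 1), P(-1))*(-20) = -25*(-4 + 4*(8/9))*(-20) = -25*(-4 + 32/9)*(-20) = -25*(-4/9)*(-20) = (100/9)*(-20) = -2000/9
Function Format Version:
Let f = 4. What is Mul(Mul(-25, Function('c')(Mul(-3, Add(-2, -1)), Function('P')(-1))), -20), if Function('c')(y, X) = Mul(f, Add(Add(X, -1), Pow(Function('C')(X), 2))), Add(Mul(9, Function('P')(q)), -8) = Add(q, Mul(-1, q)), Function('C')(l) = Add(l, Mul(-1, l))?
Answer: Rational(-2000, 9) ≈ -222.22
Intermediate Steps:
Function('C')(l) = 0
Function('P')(q) = Rational(8, 9) (Function('P')(q) = Add(Rational(8, 9), Mul(Rational(1, 9), Add(q, Mul(-1, q)))) = Add(Rational(8, 9), Mul(Rational(1, 9), 0)) = Add(Rational(8, 9), 0) = Rational(8, 9))
Function('c')(y, X) = Add(-4, Mul(4, X)) (Function('c')(y, X) = Mul(4, Add(Add(X, -1), Pow(0, 2))) = Mul(4, Add(Add(-1, X), 0)) = Mul(4, Add(-1, X)) = Add(-4, Mul(4, X)))
Mul(Mul(-25, Function('c')(Mul(-3, Add(-2, -1)), Function('P')(-1))), -20) = Mul(Mul(-25, Add(-4, Mul(4, Rational(8, 9)))), -20) = Mul(Mul(-25, Add(-4, Rational(32, 9))), -20) = Mul(Mul(-25, Rational(-4, 9)), -20) = Mul(Rational(100, 9), -20) = Rational(-2000, 9)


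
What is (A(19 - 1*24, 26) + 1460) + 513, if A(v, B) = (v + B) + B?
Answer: 2020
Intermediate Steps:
A(v, B) = v + 2*B (A(v, B) = (B + v) + B = v + 2*B)
(A(19 - 1*24, 26) + 1460) + 513 = (((19 - 1*24) + 2*26) + 1460) + 513 = (((19 - 24) + 52) + 1460) + 513 = ((-5 + 52) + 1460) + 513 = (47 + 1460) + 513 = 1507 + 513 = 2020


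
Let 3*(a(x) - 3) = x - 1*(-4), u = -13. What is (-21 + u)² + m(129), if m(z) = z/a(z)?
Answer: 164539/142 ≈ 1158.7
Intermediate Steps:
a(x) = 13/3 + x/3 (a(x) = 3 + (x - 1*(-4))/3 = 3 + (x + 4)/3 = 3 + (4 + x)/3 = 3 + (4/3 + x/3) = 13/3 + x/3)
m(z) = z/(13/3 + z/3)
(-21 + u)² + m(129) = (-21 - 13)² + 3*129/(13 + 129) = (-34)² + 3*129/142 = 1156 + 3*129*(1/142) = 1156 + 387/142 = 164539/142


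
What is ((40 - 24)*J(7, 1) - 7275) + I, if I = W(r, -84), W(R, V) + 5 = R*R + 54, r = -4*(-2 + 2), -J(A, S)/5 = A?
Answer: -7786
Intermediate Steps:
J(A, S) = -5*A
r = 0 (r = -4*0 = 0)
W(R, V) = 49 + R**2 (W(R, V) = -5 + (R*R + 54) = -5 + (R**2 + 54) = -5 + (54 + R**2) = 49 + R**2)
I = 49 (I = 49 + 0**2 = 49 + 0 = 49)
((40 - 24)*J(7, 1) - 7275) + I = ((40 - 24)*(-5*7) - 7275) + 49 = (16*(-35) - 7275) + 49 = (-560 - 7275) + 49 = -7835 + 49 = -7786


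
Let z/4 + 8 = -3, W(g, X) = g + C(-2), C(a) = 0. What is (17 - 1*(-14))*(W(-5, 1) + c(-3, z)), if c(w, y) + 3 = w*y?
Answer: 3844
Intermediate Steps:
W(g, X) = g (W(g, X) = g + 0 = g)
z = -44 (z = -32 + 4*(-3) = -32 - 12 = -44)
c(w, y) = -3 + w*y
(17 - 1*(-14))*(W(-5, 1) + c(-3, z)) = (17 - 1*(-14))*(-5 + (-3 - 3*(-44))) = (17 + 14)*(-5 + (-3 + 132)) = 31*(-5 + 129) = 31*124 = 3844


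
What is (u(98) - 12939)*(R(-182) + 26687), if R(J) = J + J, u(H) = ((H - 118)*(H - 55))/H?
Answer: -16700390443/49 ≈ -3.4082e+8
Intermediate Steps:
u(H) = (-118 + H)*(-55 + H)/H (u(H) = ((-118 + H)*(-55 + H))/H = (-118 + H)*(-55 + H)/H)
R(J) = 2*J
(u(98) - 12939)*(R(-182) + 26687) = ((-173 + 98 + 6490/98) - 12939)*(2*(-182) + 26687) = ((-173 + 98 + 6490*(1/98)) - 12939)*(-364 + 26687) = ((-173 + 98 + 3245/49) - 12939)*26323 = (-430/49 - 12939)*26323 = -634441/49*26323 = -16700390443/49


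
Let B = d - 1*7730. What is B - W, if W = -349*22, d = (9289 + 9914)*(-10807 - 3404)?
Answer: -272893885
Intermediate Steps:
d = -272893833 (d = 19203*(-14211) = -272893833)
W = -7678
B = -272901563 (B = -272893833 - 1*7730 = -272893833 - 7730 = -272901563)
B - W = -272901563 - 1*(-7678) = -272901563 + 7678 = -272893885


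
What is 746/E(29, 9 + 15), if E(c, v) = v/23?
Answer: 8579/12 ≈ 714.92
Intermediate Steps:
E(c, v) = v/23 (E(c, v) = v*(1/23) = v/23)
746/E(29, 9 + 15) = 746/(((9 + 15)/23)) = 746/(((1/23)*24)) = 746/(24/23) = 746*(23/24) = 8579/12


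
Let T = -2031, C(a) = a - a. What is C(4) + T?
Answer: -2031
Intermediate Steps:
C(a) = 0
C(4) + T = 0 - 2031 = -2031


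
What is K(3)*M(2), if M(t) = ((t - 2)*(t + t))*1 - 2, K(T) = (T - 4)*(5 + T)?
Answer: 16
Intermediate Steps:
K(T) = (-4 + T)*(5 + T)
M(t) = -2 + 2*t*(-2 + t) (M(t) = ((-2 + t)*(2*t))*1 - 2 = (2*t*(-2 + t))*1 - 2 = 2*t*(-2 + t) - 2 = -2 + 2*t*(-2 + t))
K(3)*M(2) = (-20 + 3 + 3**2)*(-2 - 4*2 + 2*2**2) = (-20 + 3 + 9)*(-2 - 8 + 2*4) = -8*(-2 - 8 + 8) = -8*(-2) = 16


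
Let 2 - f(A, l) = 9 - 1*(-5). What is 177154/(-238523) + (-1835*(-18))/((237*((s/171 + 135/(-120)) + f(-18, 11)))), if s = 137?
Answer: -3828501602234/317679481303 ≈ -12.051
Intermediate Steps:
f(A, l) = -12 (f(A, l) = 2 - (9 - 1*(-5)) = 2 - (9 + 5) = 2 - 1*14 = 2 - 14 = -12)
177154/(-238523) + (-1835*(-18))/((237*((s/171 + 135/(-120)) + f(-18, 11)))) = 177154/(-238523) + (-1835*(-18))/((237*((137/171 + 135/(-120)) - 12))) = 177154*(-1/238523) + 33030/((237*((137*(1/171) + 135*(-1/120)) - 12))) = -177154/238523 + 33030/((237*((137/171 - 9/8) - 12))) = -177154/238523 + 33030/((237*(-443/1368 - 12))) = -177154/238523 + 33030/((237*(-16859/1368))) = -177154/238523 + 33030/(-1331861/456) = -177154/238523 + 33030*(-456/1331861) = -177154/238523 - 15061680/1331861 = -3828501602234/317679481303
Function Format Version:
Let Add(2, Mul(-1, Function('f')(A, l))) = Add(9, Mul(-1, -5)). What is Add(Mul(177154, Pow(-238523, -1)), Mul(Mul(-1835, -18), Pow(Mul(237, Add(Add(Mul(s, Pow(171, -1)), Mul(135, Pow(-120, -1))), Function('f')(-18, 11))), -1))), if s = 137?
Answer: Rational(-3828501602234, 317679481303) ≈ -12.051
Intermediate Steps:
Function('f')(A, l) = -12 (Function('f')(A, l) = Add(2, Mul(-1, Add(9, Mul(-1, -5)))) = Add(2, Mul(-1, Add(9, 5))) = Add(2, Mul(-1, 14)) = Add(2, -14) = -12)
Add(Mul(177154, Pow(-238523, -1)), Mul(Mul(-1835, -18), Pow(Mul(237, Add(Add(Mul(s, Pow(171, -1)), Mul(135, Pow(-120, -1))), Function('f')(-18, 11))), -1))) = Add(Mul(177154, Pow(-238523, -1)), Mul(Mul(-1835, -18), Pow(Mul(237, Add(Add(Mul(137, Pow(171, -1)), Mul(135, Pow(-120, -1))), -12)), -1))) = Add(Mul(177154, Rational(-1, 238523)), Mul(33030, Pow(Mul(237, Add(Add(Mul(137, Rational(1, 171)), Mul(135, Rational(-1, 120))), -12)), -1))) = Add(Rational(-177154, 238523), Mul(33030, Pow(Mul(237, Add(Add(Rational(137, 171), Rational(-9, 8)), -12)), -1))) = Add(Rational(-177154, 238523), Mul(33030, Pow(Mul(237, Add(Rational(-443, 1368), -12)), -1))) = Add(Rational(-177154, 238523), Mul(33030, Pow(Mul(237, Rational(-16859, 1368)), -1))) = Add(Rational(-177154, 238523), Mul(33030, Pow(Rational(-1331861, 456), -1))) = Add(Rational(-177154, 238523), Mul(33030, Rational(-456, 1331861))) = Add(Rational(-177154, 238523), Rational(-15061680, 1331861)) = Rational(-3828501602234, 317679481303)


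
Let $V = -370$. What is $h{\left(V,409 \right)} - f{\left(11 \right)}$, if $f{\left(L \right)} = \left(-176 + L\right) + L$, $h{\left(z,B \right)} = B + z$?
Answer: $193$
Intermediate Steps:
$f{\left(L \right)} = -176 + 2 L$
$h{\left(V,409 \right)} - f{\left(11 \right)} = \left(409 - 370\right) - \left(-176 + 2 \cdot 11\right) = 39 - \left(-176 + 22\right) = 39 - -154 = 39 + 154 = 193$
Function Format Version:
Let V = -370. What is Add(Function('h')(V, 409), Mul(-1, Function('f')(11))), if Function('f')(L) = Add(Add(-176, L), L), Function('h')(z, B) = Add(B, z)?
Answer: 193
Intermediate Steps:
Function('f')(L) = Add(-176, Mul(2, L))
Add(Function('h')(V, 409), Mul(-1, Function('f')(11))) = Add(Add(409, -370), Mul(-1, Add(-176, Mul(2, 11)))) = Add(39, Mul(-1, Add(-176, 22))) = Add(39, Mul(-1, -154)) = Add(39, 154) = 193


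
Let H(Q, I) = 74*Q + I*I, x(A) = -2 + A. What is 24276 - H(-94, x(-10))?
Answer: 31088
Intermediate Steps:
H(Q, I) = I² + 74*Q (H(Q, I) = 74*Q + I² = I² + 74*Q)
24276 - H(-94, x(-10)) = 24276 - ((-2 - 10)² + 74*(-94)) = 24276 - ((-12)² - 6956) = 24276 - (144 - 6956) = 24276 - 1*(-6812) = 24276 + 6812 = 31088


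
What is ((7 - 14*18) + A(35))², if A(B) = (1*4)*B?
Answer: 11025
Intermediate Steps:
A(B) = 4*B
((7 - 14*18) + A(35))² = ((7 - 14*18) + 4*35)² = ((7 - 252) + 140)² = (-245 + 140)² = (-105)² = 11025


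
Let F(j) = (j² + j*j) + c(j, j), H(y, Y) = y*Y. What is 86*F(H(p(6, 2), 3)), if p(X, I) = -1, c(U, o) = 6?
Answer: 2064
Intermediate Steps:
H(y, Y) = Y*y
F(j) = 6 + 2*j² (F(j) = (j² + j*j) + 6 = (j² + j²) + 6 = 2*j² + 6 = 6 + 2*j²)
86*F(H(p(6, 2), 3)) = 86*(6 + 2*(3*(-1))²) = 86*(6 + 2*(-3)²) = 86*(6 + 2*9) = 86*(6 + 18) = 86*24 = 2064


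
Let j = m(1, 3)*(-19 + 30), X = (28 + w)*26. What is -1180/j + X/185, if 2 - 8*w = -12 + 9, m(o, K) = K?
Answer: -774959/24420 ≈ -31.735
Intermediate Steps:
w = 5/8 (w = ¼ - (-12 + 9)/8 = ¼ - ⅛*(-3) = ¼ + 3/8 = 5/8 ≈ 0.62500)
X = 2977/4 (X = (28 + 5/8)*26 = (229/8)*26 = 2977/4 ≈ 744.25)
j = 33 (j = 3*(-19 + 30) = 3*11 = 33)
-1180/j + X/185 = -1180/33 + (2977/4)/185 = -1180*1/33 + (2977/4)*(1/185) = -1180/33 + 2977/740 = -774959/24420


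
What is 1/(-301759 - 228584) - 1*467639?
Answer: -248009070178/530343 ≈ -4.6764e+5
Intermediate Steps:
1/(-301759 - 228584) - 1*467639 = 1/(-530343) - 467639 = -1/530343 - 467639 = -248009070178/530343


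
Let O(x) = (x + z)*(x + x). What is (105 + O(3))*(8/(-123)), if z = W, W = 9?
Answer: -472/41 ≈ -11.512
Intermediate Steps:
z = 9
O(x) = 2*x*(9 + x) (O(x) = (x + 9)*(x + x) = (9 + x)*(2*x) = 2*x*(9 + x))
(105 + O(3))*(8/(-123)) = (105 + 2*3*(9 + 3))*(8/(-123)) = (105 + 2*3*12)*(8*(-1/123)) = (105 + 72)*(-8/123) = 177*(-8/123) = -472/41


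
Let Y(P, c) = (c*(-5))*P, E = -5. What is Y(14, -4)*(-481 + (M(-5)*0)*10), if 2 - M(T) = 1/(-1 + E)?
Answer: -134680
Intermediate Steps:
M(T) = 13/6 (M(T) = 2 - 1/(-1 - 5) = 2 - 1/(-6) = 2 - 1*(-⅙) = 2 + ⅙ = 13/6)
Y(P, c) = -5*P*c (Y(P, c) = (-5*c)*P = -5*P*c)
Y(14, -4)*(-481 + (M(-5)*0)*10) = (-5*14*(-4))*(-481 + ((13/6)*0)*10) = 280*(-481 + 0*10) = 280*(-481 + 0) = 280*(-481) = -134680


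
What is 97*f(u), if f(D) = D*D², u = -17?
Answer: -476561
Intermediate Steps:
f(D) = D³
97*f(u) = 97*(-17)³ = 97*(-4913) = -476561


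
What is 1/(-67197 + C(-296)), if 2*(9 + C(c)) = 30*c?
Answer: -1/71646 ≈ -1.3958e-5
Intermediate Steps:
C(c) = -9 + 15*c (C(c) = -9 + (30*c)/2 = -9 + 15*c)
1/(-67197 + C(-296)) = 1/(-67197 + (-9 + 15*(-296))) = 1/(-67197 + (-9 - 4440)) = 1/(-67197 - 4449) = 1/(-71646) = -1/71646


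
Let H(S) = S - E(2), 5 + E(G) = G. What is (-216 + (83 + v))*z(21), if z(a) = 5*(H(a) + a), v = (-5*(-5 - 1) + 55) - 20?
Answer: -15300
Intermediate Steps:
E(G) = -5 + G
H(S) = 3 + S (H(S) = S - (-5 + 2) = S - 1*(-3) = S + 3 = 3 + S)
v = 65 (v = (-5*(-6) + 55) - 20 = (30 + 55) - 20 = 85 - 20 = 65)
z(a) = 15 + 10*a (z(a) = 5*((3 + a) + a) = 5*(3 + 2*a) = 15 + 10*a)
(-216 + (83 + v))*z(21) = (-216 + (83 + 65))*(15 + 10*21) = (-216 + 148)*(15 + 210) = -68*225 = -15300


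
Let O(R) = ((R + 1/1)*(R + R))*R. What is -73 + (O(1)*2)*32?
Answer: 183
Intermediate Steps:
O(R) = 2*R²*(1 + R) (O(R) = ((R + 1)*(2*R))*R = ((1 + R)*(2*R))*R = (2*R*(1 + R))*R = 2*R²*(1 + R))
-73 + (O(1)*2)*32 = -73 + ((2*1²*(1 + 1))*2)*32 = -73 + ((2*1*2)*2)*32 = -73 + (4*2)*32 = -73 + 8*32 = -73 + 256 = 183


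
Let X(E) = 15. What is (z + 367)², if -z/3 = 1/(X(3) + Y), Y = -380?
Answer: 17944745764/133225 ≈ 1.3470e+5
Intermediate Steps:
z = 3/365 (z = -3/(15 - 380) = -3/(-365) = -3*(-1/365) = 3/365 ≈ 0.0082192)
(z + 367)² = (3/365 + 367)² = (133958/365)² = 17944745764/133225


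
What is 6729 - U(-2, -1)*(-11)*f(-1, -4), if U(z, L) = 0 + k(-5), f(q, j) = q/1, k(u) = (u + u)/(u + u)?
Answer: 6718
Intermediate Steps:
k(u) = 1 (k(u) = (2*u)/((2*u)) = (2*u)*(1/(2*u)) = 1)
f(q, j) = q (f(q, j) = q*1 = q)
U(z, L) = 1 (U(z, L) = 0 + 1 = 1)
6729 - U(-2, -1)*(-11)*f(-1, -4) = 6729 - 1*(-11)*(-1) = 6729 - (-11)*(-1) = 6729 - 1*11 = 6729 - 11 = 6718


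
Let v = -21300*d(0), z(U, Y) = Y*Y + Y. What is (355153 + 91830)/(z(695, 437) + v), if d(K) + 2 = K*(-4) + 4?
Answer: 446983/148806 ≈ 3.0038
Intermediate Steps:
z(U, Y) = Y + Y² (z(U, Y) = Y² + Y = Y + Y²)
d(K) = 2 - 4*K (d(K) = -2 + (K*(-4) + 4) = -2 + (-4*K + 4) = -2 + (4 - 4*K) = 2 - 4*K)
v = -42600 (v = -21300*(2 - 4*0) = -21300*(2 + 0) = -21300*2 = -42600)
(355153 + 91830)/(z(695, 437) + v) = (355153 + 91830)/(437*(1 + 437) - 42600) = 446983/(437*438 - 42600) = 446983/(191406 - 42600) = 446983/148806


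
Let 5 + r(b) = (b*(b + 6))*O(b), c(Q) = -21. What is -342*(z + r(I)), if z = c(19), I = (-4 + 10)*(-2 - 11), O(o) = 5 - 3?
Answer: -3832452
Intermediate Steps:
O(o) = 2
I = -78 (I = 6*(-13) = -78)
z = -21
r(b) = -5 + 2*b*(6 + b) (r(b) = -5 + (b*(b + 6))*2 = -5 + (b*(6 + b))*2 = -5 + 2*b*(6 + b))
-342*(z + r(I)) = -342*(-21 + (-5 + 2*(-78)² + 12*(-78))) = -342*(-21 + (-5 + 2*6084 - 936)) = -342*(-21 + (-5 + 12168 - 936)) = -342*(-21 + 11227) = -342*11206 = -3832452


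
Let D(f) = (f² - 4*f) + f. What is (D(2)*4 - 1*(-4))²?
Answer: 16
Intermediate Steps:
D(f) = f² - 3*f
(D(2)*4 - 1*(-4))² = ((2*(-3 + 2))*4 - 1*(-4))² = ((2*(-1))*4 + 4)² = (-2*4 + 4)² = (-8 + 4)² = (-4)² = 16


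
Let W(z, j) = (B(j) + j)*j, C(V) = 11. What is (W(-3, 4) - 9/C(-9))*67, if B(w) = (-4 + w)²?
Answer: 11189/11 ≈ 1017.2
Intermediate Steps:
W(z, j) = j*(j + (-4 + j)²) (W(z, j) = ((-4 + j)² + j)*j = (j + (-4 + j)²)*j = j*(j + (-4 + j)²))
(W(-3, 4) - 9/C(-9))*67 = (4*(4 + (-4 + 4)²) - 9/11)*67 = (4*(4 + 0²) - 9*1/11)*67 = (4*(4 + 0) - 9/11)*67 = (4*4 - 9/11)*67 = (16 - 9/11)*67 = (167/11)*67 = 11189/11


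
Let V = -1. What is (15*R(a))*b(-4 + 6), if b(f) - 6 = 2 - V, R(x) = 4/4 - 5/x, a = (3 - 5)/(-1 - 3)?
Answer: -1215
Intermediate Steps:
a = ½ (a = -2/(-4) = -2*(-¼) = ½ ≈ 0.50000)
R(x) = 1 - 5/x (R(x) = 4*(¼) - 5/x = 1 - 5/x)
b(f) = 9 (b(f) = 6 + (2 - 1*(-1)) = 6 + (2 + 1) = 6 + 3 = 9)
(15*R(a))*b(-4 + 6) = (15*((-5 + ½)/(½)))*9 = (15*(2*(-9/2)))*9 = (15*(-9))*9 = -135*9 = -1215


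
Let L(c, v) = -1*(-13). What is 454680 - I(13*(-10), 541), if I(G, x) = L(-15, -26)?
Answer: 454667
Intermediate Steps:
L(c, v) = 13
I(G, x) = 13
454680 - I(13*(-10), 541) = 454680 - 1*13 = 454680 - 13 = 454667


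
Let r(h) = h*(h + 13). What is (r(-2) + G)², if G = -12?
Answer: 1156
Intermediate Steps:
r(h) = h*(13 + h)
(r(-2) + G)² = (-2*(13 - 2) - 12)² = (-2*11 - 12)² = (-22 - 12)² = (-34)² = 1156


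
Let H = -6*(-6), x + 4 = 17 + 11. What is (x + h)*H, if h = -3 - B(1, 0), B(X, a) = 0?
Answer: 756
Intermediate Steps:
h = -3 (h = -3 - 1*0 = -3 + 0 = -3)
x = 24 (x = -4 + (17 + 11) = -4 + 28 = 24)
H = 36
(x + h)*H = (24 - 3)*36 = 21*36 = 756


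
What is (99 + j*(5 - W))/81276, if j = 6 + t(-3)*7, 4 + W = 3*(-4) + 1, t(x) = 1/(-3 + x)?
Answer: 587/243828 ≈ 0.0024074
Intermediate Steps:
W = -15 (W = -4 + (3*(-4) + 1) = -4 + (-12 + 1) = -4 - 11 = -15)
j = 29/6 (j = 6 + 7/(-3 - 3) = 6 + 7/(-6) = 6 - ⅙*7 = 6 - 7/6 = 29/6 ≈ 4.8333)
(99 + j*(5 - W))/81276 = (99 + 29*(5 - 1*(-15))/6)/81276 = (99 + 29*(5 + 15)/6)*(1/81276) = (99 + (29/6)*20)*(1/81276) = (99 + 290/3)*(1/81276) = (587/3)*(1/81276) = 587/243828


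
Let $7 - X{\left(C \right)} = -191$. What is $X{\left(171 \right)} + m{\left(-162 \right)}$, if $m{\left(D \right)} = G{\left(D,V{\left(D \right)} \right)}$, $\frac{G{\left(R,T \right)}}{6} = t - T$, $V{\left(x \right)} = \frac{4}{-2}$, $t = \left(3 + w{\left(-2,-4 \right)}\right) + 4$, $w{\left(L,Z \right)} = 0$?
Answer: $252$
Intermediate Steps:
$t = 7$ ($t = \left(3 + 0\right) + 4 = 3 + 4 = 7$)
$V{\left(x \right)} = -2$ ($V{\left(x \right)} = 4 \left(- \frac{1}{2}\right) = -2$)
$G{\left(R,T \right)} = 42 - 6 T$ ($G{\left(R,T \right)} = 6 \left(7 - T\right) = 42 - 6 T$)
$X{\left(C \right)} = 198$ ($X{\left(C \right)} = 7 - -191 = 7 + 191 = 198$)
$m{\left(D \right)} = 54$ ($m{\left(D \right)} = 42 - -12 = 42 + 12 = 54$)
$X{\left(171 \right)} + m{\left(-162 \right)} = 198 + 54 = 252$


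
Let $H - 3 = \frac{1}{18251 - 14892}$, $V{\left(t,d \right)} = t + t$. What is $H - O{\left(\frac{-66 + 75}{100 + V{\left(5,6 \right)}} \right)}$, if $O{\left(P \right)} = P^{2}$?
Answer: $\frac{121671721}{40643900} \approx 2.9936$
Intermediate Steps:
$V{\left(t,d \right)} = 2 t$
$H = \frac{10078}{3359}$ ($H = 3 + \frac{1}{18251 - 14892} = 3 + \frac{1}{3359} = \frac{10078}{3359} \approx 3.0003$)
$H - O{\left(\frac{-66 + 75}{100 + V{\left(5,6 \right)}} \right)} = \frac{10078}{3359} - \left(\frac{-66 + 75}{100 + 2 \cdot 5}\right)^{2} = \frac{10078}{3359} - \left(\frac{9}{100 + 10}\right)^{2} = \frac{10078}{3359} - \left(\frac{9}{110}\right)^{2} = \frac{10078}{3359} - \frac{81}{12100} = \frac{121671721}{40643900}$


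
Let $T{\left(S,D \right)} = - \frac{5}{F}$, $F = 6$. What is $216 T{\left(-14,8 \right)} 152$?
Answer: $-27360$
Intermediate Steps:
$T{\left(S,D \right)} = - \frac{5}{6}$
$216 T{\left(-14,8 \right)} 152 = 216 \left(- \frac{5}{6}\right) 152 = \left(-180\right) 152 = -27360$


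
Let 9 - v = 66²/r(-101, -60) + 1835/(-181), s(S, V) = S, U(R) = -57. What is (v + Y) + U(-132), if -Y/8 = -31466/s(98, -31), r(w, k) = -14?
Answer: 25205113/8869 ≈ 2841.9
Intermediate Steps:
v = 418466/1267 (v = 9 - (66²/(-14) + 1835/(-181)) = 9 - (4356*(-1/14) + 1835*(-1/181)) = 9 - (-2178/7 - 1835/181) = 9 - 1*(-407063/1267) = 9 + 407063/1267 = 418466/1267 ≈ 330.28)
Y = 125864/49 (Y = -(-251728)/98 = -8*(-15733/49) = 125864/49 ≈ 2568.7)
(v + Y) + U(-132) = (418466/1267 + 125864/49) - 57 = 25710646/8869 - 57 = 25205113/8869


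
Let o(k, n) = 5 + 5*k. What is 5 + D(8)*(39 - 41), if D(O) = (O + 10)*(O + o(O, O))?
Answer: -1903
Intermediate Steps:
D(O) = (5 + 6*O)*(10 + O) (D(O) = (O + 10)*(O + (5 + 5*O)) = (10 + O)*(5 + 6*O) = (5 + 6*O)*(10 + O))
5 + D(8)*(39 - 41) = 5 + (50 + 6*8**2 + 65*8)*(39 - 41) = 5 + (50 + 6*64 + 520)*(-2) = 5 + (50 + 384 + 520)*(-2) = 5 + 954*(-2) = 5 - 1908 = -1903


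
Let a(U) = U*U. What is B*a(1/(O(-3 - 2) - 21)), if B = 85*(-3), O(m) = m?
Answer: -255/676 ≈ -0.37722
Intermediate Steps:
B = -255
a(U) = U²
B*a(1/(O(-3 - 2) - 21)) = -255/((-3 - 2) - 21)² = -255/(-5 - 21)² = -255*(1/(-26))² = -255*(-1/26)² = -255*1/676 = -255/676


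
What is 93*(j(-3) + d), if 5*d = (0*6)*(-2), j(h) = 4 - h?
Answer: 651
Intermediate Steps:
d = 0 (d = ((0*6)*(-2))/5 = (0*(-2))/5 = (⅕)*0 = 0)
93*(j(-3) + d) = 93*((4 - 1*(-3)) + 0) = 93*((4 + 3) + 0) = 93*(7 + 0) = 93*7 = 651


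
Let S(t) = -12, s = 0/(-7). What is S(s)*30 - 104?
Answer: -464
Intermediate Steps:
s = 0 (s = 0*(-⅐) = 0)
S(s)*30 - 104 = -12*30 - 104 = -360 - 104 = -464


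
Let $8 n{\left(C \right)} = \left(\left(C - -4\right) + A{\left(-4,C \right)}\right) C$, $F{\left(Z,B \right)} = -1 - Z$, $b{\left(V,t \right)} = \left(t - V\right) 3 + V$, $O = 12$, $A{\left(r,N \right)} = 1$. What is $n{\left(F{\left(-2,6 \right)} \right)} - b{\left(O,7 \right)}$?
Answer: $\frac{15}{4} \approx 3.75$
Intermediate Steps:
$b{\left(V,t \right)} = - 2 V + 3 t$ ($b{\left(V,t \right)} = \left(- 3 V + 3 t\right) + V = - 2 V + 3 t$)
$n{\left(C \right)} = \frac{C \left(5 + C\right)}{8}$ ($n{\left(C \right)} = \frac{\left(\left(C - -4\right) + 1\right) C}{8} = \frac{\left(\left(C + 4\right) + 1\right) C}{8} = \frac{\left(\left(4 + C\right) + 1\right) C}{8} = \frac{\left(5 + C\right) C}{8} = \frac{C \left(5 + C\right)}{8}$)
$n{\left(F{\left(-2,6 \right)} \right)} - b{\left(O,7 \right)} = \frac{\left(-1 - -2\right) \left(5 - -1\right)}{8} - \left(\left(-2\right) 12 + 3 \cdot 7\right) = \frac{\left(-1 + 2\right) \left(5 + \left(-1 + 2\right)\right)}{8} - \left(-24 + 21\right) = \frac{1}{8} \cdot 1 \left(5 + 1\right) - -3 = \frac{1}{8} \cdot 1 \cdot 6 + 3 = \frac{3}{4} + 3 = \frac{15}{4}$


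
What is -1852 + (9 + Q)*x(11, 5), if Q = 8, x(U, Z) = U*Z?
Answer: -917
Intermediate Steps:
-1852 + (9 + Q)*x(11, 5) = -1852 + (9 + 8)*(11*5) = -1852 + 17*55 = -1852 + 935 = -917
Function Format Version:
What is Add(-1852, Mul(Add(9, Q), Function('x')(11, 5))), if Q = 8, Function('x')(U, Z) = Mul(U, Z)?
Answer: -917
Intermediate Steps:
Add(-1852, Mul(Add(9, Q), Function('x')(11, 5))) = Add(-1852, Mul(Add(9, 8), Mul(11, 5))) = Add(-1852, Mul(17, 55)) = Add(-1852, 935) = -917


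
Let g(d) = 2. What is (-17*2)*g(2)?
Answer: -68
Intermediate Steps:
(-17*2)*g(2) = -17*2*2 = -34*2 = -68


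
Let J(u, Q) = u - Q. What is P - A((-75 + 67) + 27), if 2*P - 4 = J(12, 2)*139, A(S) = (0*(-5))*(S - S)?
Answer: 697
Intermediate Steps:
A(S) = 0 (A(S) = 0*0 = 0)
P = 697 (P = 2 + ((12 - 1*2)*139)/2 = 2 + ((12 - 2)*139)/2 = 2 + (10*139)/2 = 2 + (1/2)*1390 = 2 + 695 = 697)
P - A((-75 + 67) + 27) = 697 - 1*0 = 697 + 0 = 697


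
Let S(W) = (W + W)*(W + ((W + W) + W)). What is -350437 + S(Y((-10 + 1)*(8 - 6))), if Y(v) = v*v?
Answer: 489371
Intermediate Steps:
Y(v) = v**2
S(W) = 8*W**2 (S(W) = (2*W)*(W + (2*W + W)) = (2*W)*(W + 3*W) = (2*W)*(4*W) = 8*W**2)
-350437 + S(Y((-10 + 1)*(8 - 6))) = -350437 + 8*(((-10 + 1)*(8 - 6))**2)**2 = -350437 + 8*((-9*2)**2)**2 = -350437 + 8*((-18)**2)**2 = -350437 + 8*324**2 = -350437 + 8*104976 = -350437 + 839808 = 489371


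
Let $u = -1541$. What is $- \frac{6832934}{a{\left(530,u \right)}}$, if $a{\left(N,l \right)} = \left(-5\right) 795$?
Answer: $\frac{6832934}{3975} \approx 1719.0$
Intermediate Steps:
$a{\left(N,l \right)} = -3975$
$- \frac{6832934}{a{\left(530,u \right)}} = - \frac{6832934}{-3975} = \left(-6832934\right) \left(- \frac{1}{3975}\right) = \frac{6832934}{3975}$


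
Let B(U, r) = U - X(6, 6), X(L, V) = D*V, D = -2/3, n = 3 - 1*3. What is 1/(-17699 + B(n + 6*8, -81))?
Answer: -1/17647 ≈ -5.6667e-5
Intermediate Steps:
n = 0 (n = 3 - 3 = 0)
D = -⅔ (D = -2*⅓ = -⅔ ≈ -0.66667)
X(L, V) = -2*V/3
B(U, r) = 4 + U (B(U, r) = U - (-2)*6/3 = U - 1*(-4) = U + 4 = 4 + U)
1/(-17699 + B(n + 6*8, -81)) = 1/(-17699 + (4 + (0 + 6*8))) = 1/(-17699 + (4 + (0 + 48))) = 1/(-17699 + (4 + 48)) = 1/(-17699 + 52) = 1/(-17647) = -1/17647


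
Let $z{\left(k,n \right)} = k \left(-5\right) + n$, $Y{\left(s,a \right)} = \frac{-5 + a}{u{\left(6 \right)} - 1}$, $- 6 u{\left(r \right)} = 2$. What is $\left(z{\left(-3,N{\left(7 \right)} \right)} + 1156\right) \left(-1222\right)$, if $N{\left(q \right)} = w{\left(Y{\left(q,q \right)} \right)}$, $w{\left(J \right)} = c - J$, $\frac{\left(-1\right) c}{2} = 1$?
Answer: $-1430351$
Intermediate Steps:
$c = -2$ ($c = \left(-2\right) 1 = -2$)
$u{\left(r \right)} = - \frac{1}{3}$ ($u{\left(r \right)} = \left(- \frac{1}{6}\right) 2 = - \frac{1}{3}$)
$Y{\left(s,a \right)} = \frac{15}{4} - \frac{3 a}{4}$ ($Y{\left(s,a \right)} = \frac{-5 + a}{- \frac{1}{3} - 1} = \frac{-5 + a}{- \frac{4}{3}} = \left(-5 + a\right) \left(- \frac{3}{4}\right) = \frac{15}{4} - \frac{3 a}{4}$)
$w{\left(J \right)} = -2 - J$
$N{\left(q \right)} = - \frac{23}{4} + \frac{3 q}{4}$ ($N{\left(q \right)} = -2 - \left(\frac{15}{4} - \frac{3 q}{4}\right) = -2 + \left(- \frac{15}{4} + \frac{3 q}{4}\right) = - \frac{23}{4} + \frac{3 q}{4}$)
$z{\left(k,n \right)} = n - 5 k$ ($z{\left(k,n \right)} = - 5 k + n = n - 5 k$)
$\left(z{\left(-3,N{\left(7 \right)} \right)} + 1156\right) \left(-1222\right) = \left(\left(\left(- \frac{23}{4} + \frac{3}{4} \cdot 7\right) - -15\right) + 1156\right) \left(-1222\right) = \left(\left(\left(- \frac{23}{4} + \frac{21}{4}\right) + 15\right) + 1156\right) \left(-1222\right) = \left(\left(- \frac{1}{2} + 15\right) + 1156\right) \left(-1222\right) = \left(\frac{29}{2} + 1156\right) \left(-1222\right) = \frac{2341}{2} \left(-1222\right) = -1430351$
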